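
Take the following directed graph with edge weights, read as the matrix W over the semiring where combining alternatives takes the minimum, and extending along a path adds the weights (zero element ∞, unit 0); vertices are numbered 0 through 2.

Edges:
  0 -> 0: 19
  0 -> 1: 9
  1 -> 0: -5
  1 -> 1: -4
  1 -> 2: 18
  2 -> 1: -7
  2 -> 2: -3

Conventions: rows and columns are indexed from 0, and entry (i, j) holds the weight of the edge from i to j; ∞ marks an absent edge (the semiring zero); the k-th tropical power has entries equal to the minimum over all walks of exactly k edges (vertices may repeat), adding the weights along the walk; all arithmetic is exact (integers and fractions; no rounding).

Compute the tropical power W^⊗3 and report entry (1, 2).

W^⊗2:
  [4, 5, 27]
  [-9, -8, 14]
  [-12, -11, -6]
W^⊗3:
  [0, 1, 23]
  [-13, -12, 10]
  [-16, -15, -9]
Key observation: the optimum is the walk 1->1->1->2, with weight (-4) + (-4) + 18 = 10.
Optimal value attained by: walk 1->1->1->2.
Answer: (W^⊗3)[1][2] = 10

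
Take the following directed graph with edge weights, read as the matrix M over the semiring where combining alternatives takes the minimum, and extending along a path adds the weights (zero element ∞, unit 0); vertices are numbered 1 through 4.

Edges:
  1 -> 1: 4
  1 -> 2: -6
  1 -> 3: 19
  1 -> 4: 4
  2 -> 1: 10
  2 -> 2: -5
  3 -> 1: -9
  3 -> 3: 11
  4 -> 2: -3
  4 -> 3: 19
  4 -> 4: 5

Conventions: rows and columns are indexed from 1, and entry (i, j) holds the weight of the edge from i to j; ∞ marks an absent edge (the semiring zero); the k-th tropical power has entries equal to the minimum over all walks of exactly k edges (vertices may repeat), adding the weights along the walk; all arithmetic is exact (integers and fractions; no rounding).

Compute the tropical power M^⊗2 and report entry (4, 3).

M^⊗2:
  [4, -11, 23, 8]
  [5, -10, 29, 14]
  [-5, -15, 10, -5]
  [7, -8, 24, 10]
Key observation: the optimum is the walk 4->4->3, with weight 5 + 19 = 24.
Optimal value attained by: walk 4->4->3.
Answer: (M^⊗2)[4][3] = 24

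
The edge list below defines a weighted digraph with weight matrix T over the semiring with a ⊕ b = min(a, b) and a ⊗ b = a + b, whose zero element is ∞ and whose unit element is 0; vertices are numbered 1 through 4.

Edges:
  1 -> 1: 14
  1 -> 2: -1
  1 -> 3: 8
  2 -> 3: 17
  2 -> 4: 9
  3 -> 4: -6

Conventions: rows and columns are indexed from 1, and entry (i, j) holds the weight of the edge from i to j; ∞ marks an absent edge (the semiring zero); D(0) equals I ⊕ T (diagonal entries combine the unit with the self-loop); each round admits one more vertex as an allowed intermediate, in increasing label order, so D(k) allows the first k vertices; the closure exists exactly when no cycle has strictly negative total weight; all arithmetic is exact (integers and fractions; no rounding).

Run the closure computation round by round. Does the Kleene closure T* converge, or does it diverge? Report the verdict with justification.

D(0):
  [0, -1, 8, ∞]
  [∞, 0, 17, 9]
  [∞, ∞, 0, -6]
  [∞, ∞, ∞, 0]
D(1):
  [0, -1, 8, ∞]
  [∞, 0, 17, 9]
  [∞, ∞, 0, -6]
  [∞, ∞, ∞, 0]
D(2):
  [0, -1, 8, 8]
  [∞, 0, 17, 9]
  [∞, ∞, 0, -6]
  [∞, ∞, ∞, 0]
D(3):
  [0, -1, 8, 2]
  [∞, 0, 17, 9]
  [∞, ∞, 0, -6]
  [∞, ∞, ∞, 0]
D(4):
  [0, -1, 8, 2]
  [∞, 0, 17, 9]
  [∞, ∞, 0, -6]
  [∞, ∞, ∞, 0]
Key observation: every diagonal entry stays at the unit through all rounds, so no improving cycle exists.
Answer: CONVERGES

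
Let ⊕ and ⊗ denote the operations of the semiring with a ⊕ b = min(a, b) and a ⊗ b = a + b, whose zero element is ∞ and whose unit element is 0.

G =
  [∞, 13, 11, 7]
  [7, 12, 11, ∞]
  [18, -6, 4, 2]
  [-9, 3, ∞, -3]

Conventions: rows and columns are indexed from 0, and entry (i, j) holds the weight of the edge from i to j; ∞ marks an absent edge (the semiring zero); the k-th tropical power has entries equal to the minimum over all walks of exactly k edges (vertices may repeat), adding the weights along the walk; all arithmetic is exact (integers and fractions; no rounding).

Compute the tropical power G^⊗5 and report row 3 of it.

G^⊗2:
  [-2, 5, 15, 4]
  [19, 5, 15, 13]
  [-7, -2, 5, -1]
  [-12, 0, 2, -6]
G^⊗3:
  [-5, 7, 9, 1]
  [4, 9, 16, 10]
  [-10, -1, 4, -4]
  [-15, -4, -1, -9]
G^⊗4:
  [-8, 3, 6, -2]
  [1, 10, 15, 7]
  [-13, -2, 1, -7]
  [-18, -7, -4, -12]
G^⊗5:
  [-11, 0, 3, -5]
  [-2, 9, 12, 4]
  [-16, -5, -2, -10]
  [-21, -10, -7, -15]
Answer: row 3 of G^⊗5 = [-21, -10, -7, -15]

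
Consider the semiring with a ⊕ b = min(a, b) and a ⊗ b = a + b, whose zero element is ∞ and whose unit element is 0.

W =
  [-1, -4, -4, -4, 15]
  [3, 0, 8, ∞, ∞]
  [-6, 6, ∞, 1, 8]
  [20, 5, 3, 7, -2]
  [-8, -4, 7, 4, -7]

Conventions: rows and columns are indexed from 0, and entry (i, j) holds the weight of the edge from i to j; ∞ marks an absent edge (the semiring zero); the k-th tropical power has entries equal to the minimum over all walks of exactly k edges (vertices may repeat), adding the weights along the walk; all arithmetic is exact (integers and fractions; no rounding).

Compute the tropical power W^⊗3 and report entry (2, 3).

W^⊗2:
  [-10, -5, -5, -5, -6]
  [2, -1, -1, -1, 16]
  [-7, -10, -10, -10, -1]
  [-10, -6, 5, 2, -9]
  [-15, -12, -12, -12, -14]
W^⊗3:
  [-14, -14, -14, -14, -13]
  [-7, -2, -2, -2, -3]
  [-16, -11, -11, -11, -12]
  [-17, -14, -14, -14, -16]
  [-22, -19, -19, -19, -21]
Key observation: the optimum is the walk 2->0->0->3, with weight (-6) + (-1) + (-4) = -11.
Optimal value attained by: walk 2->0->0->3.
Answer: (W^⊗3)[2][3] = -11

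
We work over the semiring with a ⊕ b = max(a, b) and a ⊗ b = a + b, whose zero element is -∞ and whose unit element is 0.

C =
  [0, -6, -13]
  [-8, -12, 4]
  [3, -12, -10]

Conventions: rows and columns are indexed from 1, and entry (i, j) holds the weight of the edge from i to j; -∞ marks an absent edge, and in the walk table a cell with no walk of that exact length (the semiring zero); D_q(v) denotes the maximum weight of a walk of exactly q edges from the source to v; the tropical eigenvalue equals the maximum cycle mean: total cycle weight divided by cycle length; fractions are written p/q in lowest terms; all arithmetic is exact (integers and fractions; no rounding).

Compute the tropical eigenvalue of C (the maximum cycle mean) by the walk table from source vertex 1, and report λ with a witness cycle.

q=0: [0, -∞, -∞]
q=1: [0, -6, -13]
q=2: [0, -6, -2]
q=3: [1, -6, -2]
Optimal cycle mean attained by: cycle 1->2->3->1, total (-6) + 4 + 3, length 3.
Answer: λ = 1/3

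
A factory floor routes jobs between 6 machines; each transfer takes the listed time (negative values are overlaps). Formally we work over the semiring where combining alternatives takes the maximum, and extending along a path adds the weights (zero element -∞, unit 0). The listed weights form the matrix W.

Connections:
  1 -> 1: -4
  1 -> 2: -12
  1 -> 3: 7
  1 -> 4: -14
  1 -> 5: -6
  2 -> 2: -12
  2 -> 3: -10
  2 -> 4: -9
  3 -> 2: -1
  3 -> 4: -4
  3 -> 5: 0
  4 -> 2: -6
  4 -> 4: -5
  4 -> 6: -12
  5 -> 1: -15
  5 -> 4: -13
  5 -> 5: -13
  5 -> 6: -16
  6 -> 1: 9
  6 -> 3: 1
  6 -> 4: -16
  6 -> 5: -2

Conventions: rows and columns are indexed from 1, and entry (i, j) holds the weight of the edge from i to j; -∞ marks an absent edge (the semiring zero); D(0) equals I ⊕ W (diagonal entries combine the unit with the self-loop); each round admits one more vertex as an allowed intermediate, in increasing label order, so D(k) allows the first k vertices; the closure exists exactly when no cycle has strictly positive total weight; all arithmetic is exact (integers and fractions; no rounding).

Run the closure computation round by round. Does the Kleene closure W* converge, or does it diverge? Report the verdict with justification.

D(0):
  [0, -12, 7, -14, -6, -∞]
  [-∞, 0, -10, -9, -∞, -∞]
  [-∞, -1, 0, -4, 0, -∞]
  [-∞, -6, -∞, 0, -∞, -12]
  [-15, -∞, -∞, -13, 0, -16]
  [9, -∞, 1, -16, -2, 0]
D(1):
  [0, -12, 7, -14, -6, -∞]
  [-∞, 0, -10, -9, -∞, -∞]
  [-∞, -1, 0, -4, 0, -∞]
  [-∞, -6, -∞, 0, -∞, -12]
  [-15, -27, -8, -13, 0, -16]
  [9, -3, 16, -5, 3, 0]
D(2):
  [0, -12, 7, -14, -6, -∞]
  [-∞, 0, -10, -9, -∞, -∞]
  [-∞, -1, 0, -4, 0, -∞]
  [-∞, -6, -16, 0, -∞, -12]
  [-15, -27, -8, -13, 0, -16]
  [9, -3, 16, -5, 3, 0]
D(3):
  [0, 6, 7, 3, 7, -∞]
  [-∞, 0, -10, -9, -10, -∞]
  [-∞, -1, 0, -4, 0, -∞]
  [-∞, -6, -16, 0, -16, -12]
  [-15, -9, -8, -12, 0, -16]
  [9, 15, 16, 12, 16, 0]
D(4):
  [0, 6, 7, 3, 7, -9]
  [-∞, 0, -10, -9, -10, -21]
  [-∞, -1, 0, -4, 0, -16]
  [-∞, -6, -16, 0, -16, -12]
  [-15, -9, -8, -12, 0, -16]
  [9, 15, 16, 12, 16, 0]
D(5):
  [0, 6, 7, 3, 7, -9]
  [-25, 0, -10, -9, -10, -21]
  [-15, -1, 0, -4, 0, -16]
  [-31, -6, -16, 0, -16, -12]
  [-15, -9, -8, -12, 0, -16]
  [9, 15, 16, 12, 16, 0]
D(6):
  [0, 6, 7, 3, 7, -9]
  [-12, 0, -5, -9, -5, -21]
  [-7, -1, 0, -4, 0, -16]
  [-3, 3, 4, 0, 4, -12]
  [-7, -1, 0, -4, 0, -16]
  [9, 15, 16, 12, 16, 0]
Key observation: every diagonal entry stays at the unit through all rounds, so no improving cycle exists.
Answer: CONVERGES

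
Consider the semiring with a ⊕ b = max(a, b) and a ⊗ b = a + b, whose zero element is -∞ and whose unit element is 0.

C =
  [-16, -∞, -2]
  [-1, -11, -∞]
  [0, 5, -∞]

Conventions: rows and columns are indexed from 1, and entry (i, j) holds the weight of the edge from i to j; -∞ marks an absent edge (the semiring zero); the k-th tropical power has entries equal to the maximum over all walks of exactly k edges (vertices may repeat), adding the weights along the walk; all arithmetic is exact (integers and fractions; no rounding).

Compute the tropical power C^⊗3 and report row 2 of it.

C^⊗2:
  [-2, 3, -18]
  [-12, -22, -3]
  [4, -6, -2]
C^⊗3:
  [2, -8, -4]
  [-3, 2, -14]
  [-2, 3, 2]
Answer: row 2 of C^⊗3 = [-3, 2, -14]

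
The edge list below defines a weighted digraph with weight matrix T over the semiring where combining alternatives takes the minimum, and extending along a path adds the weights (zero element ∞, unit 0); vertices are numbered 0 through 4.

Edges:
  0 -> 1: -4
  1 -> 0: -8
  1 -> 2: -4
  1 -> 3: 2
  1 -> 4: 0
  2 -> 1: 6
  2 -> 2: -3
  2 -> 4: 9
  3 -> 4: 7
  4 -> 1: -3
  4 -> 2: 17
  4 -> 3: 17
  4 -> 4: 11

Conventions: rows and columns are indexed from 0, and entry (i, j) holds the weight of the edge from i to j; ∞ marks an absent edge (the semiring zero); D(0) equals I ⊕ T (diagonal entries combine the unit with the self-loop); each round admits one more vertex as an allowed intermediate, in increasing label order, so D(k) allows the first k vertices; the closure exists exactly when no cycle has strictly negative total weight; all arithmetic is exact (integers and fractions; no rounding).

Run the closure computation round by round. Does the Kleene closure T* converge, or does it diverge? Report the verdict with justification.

Detection: at round 0, diagonal entry (2, 2) turns strictly negative.
Key observation: the cycle 2->2 has total weight (-3), which is strictly negative.
Answer: DIVERGES — negative cycle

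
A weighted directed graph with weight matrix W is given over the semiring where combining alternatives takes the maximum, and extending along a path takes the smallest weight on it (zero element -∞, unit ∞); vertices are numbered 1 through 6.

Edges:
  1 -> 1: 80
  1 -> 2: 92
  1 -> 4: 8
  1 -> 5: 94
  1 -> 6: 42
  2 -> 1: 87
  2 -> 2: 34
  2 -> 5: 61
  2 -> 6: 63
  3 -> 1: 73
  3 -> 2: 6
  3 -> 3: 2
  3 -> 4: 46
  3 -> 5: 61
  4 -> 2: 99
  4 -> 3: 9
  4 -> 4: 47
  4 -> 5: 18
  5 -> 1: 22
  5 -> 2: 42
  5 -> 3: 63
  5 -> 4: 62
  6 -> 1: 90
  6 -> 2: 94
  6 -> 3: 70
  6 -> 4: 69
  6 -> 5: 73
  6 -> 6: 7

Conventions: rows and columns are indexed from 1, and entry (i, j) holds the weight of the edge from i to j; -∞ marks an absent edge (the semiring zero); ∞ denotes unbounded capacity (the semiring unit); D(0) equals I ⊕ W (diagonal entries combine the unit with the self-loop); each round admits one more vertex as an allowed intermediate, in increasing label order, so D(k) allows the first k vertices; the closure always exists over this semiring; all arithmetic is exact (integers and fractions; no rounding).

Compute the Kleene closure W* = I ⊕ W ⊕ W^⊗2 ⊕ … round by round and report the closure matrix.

D(0):
  [∞, 92, -∞, 8, 94, 42]
  [87, ∞, -∞, -∞, 61, 63]
  [73, 6, ∞, 46, 61, -∞]
  [-∞, 99, 9, ∞, 18, -∞]
  [22, 42, 63, 62, ∞, -∞]
  [90, 94, 70, 69, 73, ∞]
D(1):
  [∞, 92, -∞, 8, 94, 42]
  [87, ∞, -∞, 8, 87, 63]
  [73, 73, ∞, 46, 73, 42]
  [-∞, 99, 9, ∞, 18, -∞]
  [22, 42, 63, 62, ∞, 22]
  [90, 94, 70, 69, 90, ∞]
D(2):
  [∞, 92, -∞, 8, 94, 63]
  [87, ∞, -∞, 8, 87, 63]
  [73, 73, ∞, 46, 73, 63]
  [87, 99, 9, ∞, 87, 63]
  [42, 42, 63, 62, ∞, 42]
  [90, 94, 70, 69, 90, ∞]
D(3):
  [∞, 92, -∞, 8, 94, 63]
  [87, ∞, -∞, 8, 87, 63]
  [73, 73, ∞, 46, 73, 63]
  [87, 99, 9, ∞, 87, 63]
  [63, 63, 63, 62, ∞, 63]
  [90, 94, 70, 69, 90, ∞]
D(4):
  [∞, 92, 8, 8, 94, 63]
  [87, ∞, 8, 8, 87, 63]
  [73, 73, ∞, 46, 73, 63]
  [87, 99, 9, ∞, 87, 63]
  [63, 63, 63, 62, ∞, 63]
  [90, 94, 70, 69, 90, ∞]
D(5):
  [∞, 92, 63, 62, 94, 63]
  [87, ∞, 63, 62, 87, 63]
  [73, 73, ∞, 62, 73, 63]
  [87, 99, 63, ∞, 87, 63]
  [63, 63, 63, 62, ∞, 63]
  [90, 94, 70, 69, 90, ∞]
D(6):
  [∞, 92, 63, 63, 94, 63]
  [87, ∞, 63, 63, 87, 63]
  [73, 73, ∞, 63, 73, 63]
  [87, 99, 63, ∞, 87, 63]
  [63, 63, 63, 63, ∞, 63]
  [90, 94, 70, 69, 90, ∞]
Answer: W* = [[∞, 92, 63, 63, 94, 63], [87, ∞, 63, 63, 87, 63], [73, 73, ∞, 63, 73, 63], [87, 99, 63, ∞, 87, 63], [63, 63, 63, 63, ∞, 63], [90, 94, 70, 69, 90, ∞]]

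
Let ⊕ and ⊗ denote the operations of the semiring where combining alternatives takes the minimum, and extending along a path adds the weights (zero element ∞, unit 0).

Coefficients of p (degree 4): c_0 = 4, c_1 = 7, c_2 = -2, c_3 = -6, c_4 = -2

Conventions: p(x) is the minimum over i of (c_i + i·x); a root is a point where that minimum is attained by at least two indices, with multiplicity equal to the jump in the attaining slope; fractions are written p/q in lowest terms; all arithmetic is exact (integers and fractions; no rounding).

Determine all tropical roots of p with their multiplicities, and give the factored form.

hull edge (i=0, c=4) to (i=3, c=-6): slope -10/3, span 3
hull edge (i=3, c=-6) to (i=4, c=-2): slope 4, span 1
Factored form: p(x) = -2 ⊗ (x ⊕ (-4)) ⊗ (x ⊕ 10/3) ⊗ (x ⊕ 10/3) ⊗ (x ⊕ 10/3)
Answer: roots = -4 (mult 1), 10/3 (mult 3)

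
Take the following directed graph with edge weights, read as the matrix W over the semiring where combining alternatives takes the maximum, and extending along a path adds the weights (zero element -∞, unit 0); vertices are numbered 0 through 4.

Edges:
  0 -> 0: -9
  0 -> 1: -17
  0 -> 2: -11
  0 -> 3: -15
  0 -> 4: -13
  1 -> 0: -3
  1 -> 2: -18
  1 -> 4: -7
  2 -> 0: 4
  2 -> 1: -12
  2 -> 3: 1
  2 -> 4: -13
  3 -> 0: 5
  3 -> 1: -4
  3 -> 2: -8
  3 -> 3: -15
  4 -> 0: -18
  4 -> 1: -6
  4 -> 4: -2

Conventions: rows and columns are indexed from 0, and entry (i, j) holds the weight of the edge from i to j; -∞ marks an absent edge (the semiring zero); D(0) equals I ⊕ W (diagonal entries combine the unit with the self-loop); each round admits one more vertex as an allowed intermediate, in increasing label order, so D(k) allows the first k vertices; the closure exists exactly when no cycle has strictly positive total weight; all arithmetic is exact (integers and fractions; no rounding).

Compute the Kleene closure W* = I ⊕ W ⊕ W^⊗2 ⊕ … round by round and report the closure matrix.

D(0):
  [0, -17, -11, -15, -13]
  [-3, 0, -18, -∞, -7]
  [4, -12, 0, 1, -13]
  [5, -4, -8, 0, -∞]
  [-18, -6, -∞, -∞, 0]
D(1):
  [0, -17, -11, -15, -13]
  [-3, 0, -14, -18, -7]
  [4, -12, 0, 1, -9]
  [5, -4, -6, 0, -8]
  [-18, -6, -29, -33, 0]
D(2):
  [0, -17, -11, -15, -13]
  [-3, 0, -14, -18, -7]
  [4, -12, 0, 1, -9]
  [5, -4, -6, 0, -8]
  [-9, -6, -20, -24, 0]
D(3):
  [0, -17, -11, -10, -13]
  [-3, 0, -14, -13, -7]
  [4, -12, 0, 1, -9]
  [5, -4, -6, 0, -8]
  [-9, -6, -20, -19, 0]
D(4):
  [0, -14, -11, -10, -13]
  [-3, 0, -14, -13, -7]
  [6, -3, 0, 1, -7]
  [5, -4, -6, 0, -8]
  [-9, -6, -20, -19, 0]
D(5):
  [0, -14, -11, -10, -13]
  [-3, 0, -14, -13, -7]
  [6, -3, 0, 1, -7]
  [5, -4, -6, 0, -8]
  [-9, -6, -20, -19, 0]
Answer: W* = [[0, -14, -11, -10, -13], [-3, 0, -14, -13, -7], [6, -3, 0, 1, -7], [5, -4, -6, 0, -8], [-9, -6, -20, -19, 0]]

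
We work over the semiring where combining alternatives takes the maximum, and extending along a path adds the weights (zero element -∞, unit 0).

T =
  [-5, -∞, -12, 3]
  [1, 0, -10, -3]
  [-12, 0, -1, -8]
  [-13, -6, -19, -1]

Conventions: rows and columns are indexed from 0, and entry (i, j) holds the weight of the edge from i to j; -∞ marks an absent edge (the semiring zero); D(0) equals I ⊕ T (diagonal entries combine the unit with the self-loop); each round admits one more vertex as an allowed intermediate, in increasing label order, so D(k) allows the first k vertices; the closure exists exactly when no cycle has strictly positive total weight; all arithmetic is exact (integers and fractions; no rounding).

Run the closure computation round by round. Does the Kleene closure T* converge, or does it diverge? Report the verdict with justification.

D(0):
  [0, -∞, -12, 3]
  [1, 0, -10, -3]
  [-12, 0, 0, -8]
  [-13, -6, -19, 0]
D(1):
  [0, -∞, -12, 3]
  [1, 0, -10, 4]
  [-12, 0, 0, -8]
  [-13, -6, -19, 0]
D(2):
  [0, -∞, -12, 3]
  [1, 0, -10, 4]
  [1, 0, 0, 4]
  [-5, -6, -16, 0]
D(3):
  [0, -12, -12, 3]
  [1, 0, -10, 4]
  [1, 0, 0, 4]
  [-5, -6, -16, 0]
D(4):
  [0, -3, -12, 3]
  [1, 0, -10, 4]
  [1, 0, 0, 4]
  [-5, -6, -16, 0]
Key observation: every diagonal entry stays at the unit through all rounds, so no improving cycle exists.
Answer: CONVERGES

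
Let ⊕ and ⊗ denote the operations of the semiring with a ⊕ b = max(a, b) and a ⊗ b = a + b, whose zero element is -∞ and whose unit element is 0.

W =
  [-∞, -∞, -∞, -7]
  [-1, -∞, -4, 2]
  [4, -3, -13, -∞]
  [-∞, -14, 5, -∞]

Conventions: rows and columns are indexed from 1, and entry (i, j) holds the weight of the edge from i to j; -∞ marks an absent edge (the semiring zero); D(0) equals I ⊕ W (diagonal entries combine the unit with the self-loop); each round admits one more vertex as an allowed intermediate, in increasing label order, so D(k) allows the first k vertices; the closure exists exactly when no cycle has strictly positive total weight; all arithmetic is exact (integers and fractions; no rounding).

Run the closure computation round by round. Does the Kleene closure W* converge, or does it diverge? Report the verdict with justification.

D(0):
  [0, -∞, -∞, -7]
  [-1, 0, -4, 2]
  [4, -3, 0, -∞]
  [-∞, -14, 5, 0]
D(1):
  [0, -∞, -∞, -7]
  [-1, 0, -4, 2]
  [4, -3, 0, -3]
  [-∞, -14, 5, 0]
D(2):
  [0, -∞, -∞, -7]
  [-1, 0, -4, 2]
  [4, -3, 0, -1]
  [-15, -14, 5, 0]
Detection: at round 3, diagonal entry (4, 4) turns strictly positive.
Key observation: the cycle 4->3->1->4 has total weight 5 + 4 + (-7), which is strictly positive.
Answer: DIVERGES — positive cycle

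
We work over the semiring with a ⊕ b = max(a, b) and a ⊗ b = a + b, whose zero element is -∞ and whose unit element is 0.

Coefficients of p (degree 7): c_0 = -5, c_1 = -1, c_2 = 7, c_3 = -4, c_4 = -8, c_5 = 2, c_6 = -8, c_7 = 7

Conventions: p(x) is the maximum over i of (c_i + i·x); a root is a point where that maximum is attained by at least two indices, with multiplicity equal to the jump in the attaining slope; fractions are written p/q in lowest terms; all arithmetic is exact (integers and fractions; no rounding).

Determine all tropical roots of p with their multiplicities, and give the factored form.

hull edge (i=0, c=-5) to (i=2, c=7): slope 6, span 2
hull edge (i=2, c=7) to (i=7, c=7): slope 0, span 5
Factored form: p(x) = 7 ⊗ (x ⊕ (-6)) ⊗ (x ⊕ (-6)) ⊗ (x ⊕ 0) ⊗ (x ⊕ 0) ⊗ (x ⊕ 0) ⊗ (x ⊕ 0) ⊗ (x ⊕ 0)
Answer: roots = -6 (mult 2), 0 (mult 5)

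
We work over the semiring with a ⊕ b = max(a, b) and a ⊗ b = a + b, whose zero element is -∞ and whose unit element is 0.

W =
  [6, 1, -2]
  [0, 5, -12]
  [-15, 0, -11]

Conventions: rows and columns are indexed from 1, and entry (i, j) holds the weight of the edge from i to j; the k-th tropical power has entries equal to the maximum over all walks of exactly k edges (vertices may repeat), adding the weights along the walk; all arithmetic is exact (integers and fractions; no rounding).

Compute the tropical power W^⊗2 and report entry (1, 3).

W^⊗2:
  [12, 7, 4]
  [6, 10, -2]
  [0, 5, -12]
Key observation: the optimum is the walk 1->1->3, with weight 6 + (-2) = 4.
Optimal value attained by: walk 1->1->3.
Answer: (W^⊗2)[1][3] = 4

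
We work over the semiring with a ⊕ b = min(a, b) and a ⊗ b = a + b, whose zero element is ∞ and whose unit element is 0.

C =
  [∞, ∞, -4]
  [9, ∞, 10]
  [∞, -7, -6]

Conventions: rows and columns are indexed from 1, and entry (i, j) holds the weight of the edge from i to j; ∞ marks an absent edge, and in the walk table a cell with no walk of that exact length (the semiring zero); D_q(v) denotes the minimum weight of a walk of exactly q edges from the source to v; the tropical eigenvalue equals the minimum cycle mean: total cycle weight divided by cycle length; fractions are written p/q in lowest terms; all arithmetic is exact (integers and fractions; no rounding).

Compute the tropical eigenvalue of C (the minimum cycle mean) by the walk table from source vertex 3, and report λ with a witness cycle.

q=0: [∞, ∞, 0]
q=1: [∞, -7, -6]
q=2: [2, -13, -12]
q=3: [-4, -19, -18]
Optimal cycle mean attained by: cycle 3->3, total (-6), length 1.
Answer: λ = -6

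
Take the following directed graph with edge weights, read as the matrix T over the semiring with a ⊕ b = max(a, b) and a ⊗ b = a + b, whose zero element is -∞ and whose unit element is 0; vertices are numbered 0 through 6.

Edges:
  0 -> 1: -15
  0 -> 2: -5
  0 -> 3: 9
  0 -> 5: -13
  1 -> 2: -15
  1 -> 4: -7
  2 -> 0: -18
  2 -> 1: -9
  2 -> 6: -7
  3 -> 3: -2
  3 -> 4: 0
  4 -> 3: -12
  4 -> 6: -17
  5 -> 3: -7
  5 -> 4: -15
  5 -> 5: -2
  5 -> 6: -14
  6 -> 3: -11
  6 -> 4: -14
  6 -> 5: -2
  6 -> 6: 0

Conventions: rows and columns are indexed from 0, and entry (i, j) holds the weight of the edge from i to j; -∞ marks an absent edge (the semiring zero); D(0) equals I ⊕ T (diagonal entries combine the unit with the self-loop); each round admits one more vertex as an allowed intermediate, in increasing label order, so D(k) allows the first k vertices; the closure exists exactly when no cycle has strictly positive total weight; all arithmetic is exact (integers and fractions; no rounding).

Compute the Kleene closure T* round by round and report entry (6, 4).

D(0):
  [0, -15, -5, 9, -∞, -13, -∞]
  [-∞, 0, -15, -∞, -7, -∞, -∞]
  [-18, -9, 0, -∞, -∞, -∞, -7]
  [-∞, -∞, -∞, 0, 0, -∞, -∞]
  [-∞, -∞, -∞, -12, 0, -∞, -17]
  [-∞, -∞, -∞, -7, -15, 0, -14]
  [-∞, -∞, -∞, -11, -14, -2, 0]
D(1):
  [0, -15, -5, 9, -∞, -13, -∞]
  [-∞, 0, -15, -∞, -7, -∞, -∞]
  [-18, -9, 0, -9, -∞, -31, -7]
  [-∞, -∞, -∞, 0, 0, -∞, -∞]
  [-∞, -∞, -∞, -12, 0, -∞, -17]
  [-∞, -∞, -∞, -7, -15, 0, -14]
  [-∞, -∞, -∞, -11, -14, -2, 0]
D(2):
  [0, -15, -5, 9, -22, -13, -∞]
  [-∞, 0, -15, -∞, -7, -∞, -∞]
  [-18, -9, 0, -9, -16, -31, -7]
  [-∞, -∞, -∞, 0, 0, -∞, -∞]
  [-∞, -∞, -∞, -12, 0, -∞, -17]
  [-∞, -∞, -∞, -7, -15, 0, -14]
  [-∞, -∞, -∞, -11, -14, -2, 0]
D(3):
  [0, -14, -5, 9, -21, -13, -12]
  [-33, 0, -15, -24, -7, -46, -22]
  [-18, -9, 0, -9, -16, -31, -7]
  [-∞, -∞, -∞, 0, 0, -∞, -∞]
  [-∞, -∞, -∞, -12, 0, -∞, -17]
  [-∞, -∞, -∞, -7, -15, 0, -14]
  [-∞, -∞, -∞, -11, -14, -2, 0]
D(4):
  [0, -14, -5, 9, 9, -13, -12]
  [-33, 0, -15, -24, -7, -46, -22]
  [-18, -9, 0, -9, -9, -31, -7]
  [-∞, -∞, -∞, 0, 0, -∞, -∞]
  [-∞, -∞, -∞, -12, 0, -∞, -17]
  [-∞, -∞, -∞, -7, -7, 0, -14]
  [-∞, -∞, -∞, -11, -11, -2, 0]
D(5):
  [0, -14, -5, 9, 9, -13, -8]
  [-33, 0, -15, -19, -7, -46, -22]
  [-18, -9, 0, -9, -9, -31, -7]
  [-∞, -∞, -∞, 0, 0, -∞, -17]
  [-∞, -∞, -∞, -12, 0, -∞, -17]
  [-∞, -∞, -∞, -7, -7, 0, -14]
  [-∞, -∞, -∞, -11, -11, -2, 0]
D(6):
  [0, -14, -5, 9, 9, -13, -8]
  [-33, 0, -15, -19, -7, -46, -22]
  [-18, -9, 0, -9, -9, -31, -7]
  [-∞, -∞, -∞, 0, 0, -∞, -17]
  [-∞, -∞, -∞, -12, 0, -∞, -17]
  [-∞, -∞, -∞, -7, -7, 0, -14]
  [-∞, -∞, -∞, -9, -9, -2, 0]
D(7):
  [0, -14, -5, 9, 9, -10, -8]
  [-33, 0, -15, -19, -7, -24, -22]
  [-18, -9, 0, -9, -9, -9, -7]
  [-∞, -∞, -∞, 0, 0, -19, -17]
  [-∞, -∞, -∞, -12, 0, -19, -17]
  [-∞, -∞, -∞, -7, -7, 0, -14]
  [-∞, -∞, -∞, -9, -9, -2, 0]
Answer: T*[6][4] = -9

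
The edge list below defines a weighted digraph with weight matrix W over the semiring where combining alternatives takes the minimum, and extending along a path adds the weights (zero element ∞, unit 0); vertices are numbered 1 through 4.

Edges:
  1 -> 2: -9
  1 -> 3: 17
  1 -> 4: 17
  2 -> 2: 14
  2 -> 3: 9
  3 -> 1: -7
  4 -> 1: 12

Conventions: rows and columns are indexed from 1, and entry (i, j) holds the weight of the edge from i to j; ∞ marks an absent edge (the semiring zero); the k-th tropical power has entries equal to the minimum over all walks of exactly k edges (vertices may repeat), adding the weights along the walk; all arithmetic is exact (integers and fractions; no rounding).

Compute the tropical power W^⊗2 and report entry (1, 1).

W^⊗2:
  [10, 5, 0, ∞]
  [2, 28, 23, ∞]
  [∞, -16, 10, 10]
  [∞, 3, 29, 29]
Key observation: the optimum is the walk 1->3->1, with weight 17 + (-7) = 10.
Optimal value attained by: walk 1->3->1.
Answer: (W^⊗2)[1][1] = 10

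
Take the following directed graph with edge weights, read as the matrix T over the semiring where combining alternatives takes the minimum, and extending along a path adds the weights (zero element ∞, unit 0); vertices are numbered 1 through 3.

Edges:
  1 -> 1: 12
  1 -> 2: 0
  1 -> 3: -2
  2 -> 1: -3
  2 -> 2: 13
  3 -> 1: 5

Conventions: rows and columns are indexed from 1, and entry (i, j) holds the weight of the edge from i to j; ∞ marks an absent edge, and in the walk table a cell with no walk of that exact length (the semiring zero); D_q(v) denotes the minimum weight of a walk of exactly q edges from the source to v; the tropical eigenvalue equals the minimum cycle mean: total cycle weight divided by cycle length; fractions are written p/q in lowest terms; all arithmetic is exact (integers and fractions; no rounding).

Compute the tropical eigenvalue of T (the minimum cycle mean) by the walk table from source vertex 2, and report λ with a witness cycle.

q=0: [∞, 0, ∞]
q=1: [-3, 13, ∞]
q=2: [9, -3, -5]
q=3: [-6, 9, 7]
Optimal cycle mean attained by: cycle 1->2->1, total 0 + (-3), length 2.
Answer: λ = -3/2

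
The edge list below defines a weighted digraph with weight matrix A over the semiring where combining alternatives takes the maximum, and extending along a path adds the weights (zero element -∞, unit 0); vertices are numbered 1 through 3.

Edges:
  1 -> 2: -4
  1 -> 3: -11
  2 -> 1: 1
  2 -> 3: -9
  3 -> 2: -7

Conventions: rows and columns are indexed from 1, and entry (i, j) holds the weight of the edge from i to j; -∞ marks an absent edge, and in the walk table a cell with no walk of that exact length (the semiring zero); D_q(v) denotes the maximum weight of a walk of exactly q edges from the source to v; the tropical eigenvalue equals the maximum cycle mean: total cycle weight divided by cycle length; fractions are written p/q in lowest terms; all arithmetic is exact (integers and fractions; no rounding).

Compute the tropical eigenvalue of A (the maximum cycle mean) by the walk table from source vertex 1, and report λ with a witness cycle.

q=0: [0, -∞, -∞]
q=1: [-∞, -4, -11]
q=2: [-3, -18, -13]
q=3: [-17, -7, -14]
Optimal cycle mean attained by: cycle 1->2->1, total (-4) + 1, length 2.
Answer: λ = -3/2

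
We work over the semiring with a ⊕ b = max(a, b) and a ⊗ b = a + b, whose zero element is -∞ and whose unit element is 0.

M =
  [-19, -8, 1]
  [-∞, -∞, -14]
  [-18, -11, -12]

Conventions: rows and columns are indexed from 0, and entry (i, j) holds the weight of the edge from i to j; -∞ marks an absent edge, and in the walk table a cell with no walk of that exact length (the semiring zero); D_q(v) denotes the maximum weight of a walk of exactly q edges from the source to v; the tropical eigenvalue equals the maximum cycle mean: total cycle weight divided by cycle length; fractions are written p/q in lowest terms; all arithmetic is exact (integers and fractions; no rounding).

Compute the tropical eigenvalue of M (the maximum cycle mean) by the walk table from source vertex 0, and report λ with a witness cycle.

q=0: [0, -∞, -∞]
q=1: [-19, -8, 1]
q=2: [-17, -10, -11]
q=3: [-29, -22, -16]
Optimal cycle mean attained by: cycle 0->2->0, total 1 + (-18), length 2.
Answer: λ = -17/2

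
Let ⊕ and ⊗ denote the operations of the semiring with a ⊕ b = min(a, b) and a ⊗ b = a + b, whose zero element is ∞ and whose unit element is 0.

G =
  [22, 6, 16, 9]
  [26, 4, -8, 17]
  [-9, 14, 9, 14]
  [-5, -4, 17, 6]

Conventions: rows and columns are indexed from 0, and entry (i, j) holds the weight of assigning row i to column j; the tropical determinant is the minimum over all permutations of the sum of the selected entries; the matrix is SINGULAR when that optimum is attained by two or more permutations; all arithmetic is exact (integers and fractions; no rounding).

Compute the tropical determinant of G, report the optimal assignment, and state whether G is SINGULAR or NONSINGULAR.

σ = (0, 1, 2, 3): 22 + 4 + 9 + 6 = 41
σ = (0, 1, 3, 2): 22 + 4 + 14 + 17 = 57
σ = (0, 2, 1, 3): 22 + (-8) + 14 + 6 = 34
σ = (0, 2, 3, 1): 22 + (-8) + 14 + (-4) = 24
σ = (0, 3, 1, 2): 22 + 17 + 14 + 17 = 70
σ = (0, 3, 2, 1): 22 + 17 + 9 + (-4) = 44
σ = (1, 0, 2, 3): 6 + 26 + 9 + 6 = 47
σ = (1, 0, 3, 2): 6 + 26 + 14 + 17 = 63
σ = (1, 2, 0, 3): 6 + (-8) + (-9) + 6 = -5
σ = (1, 2, 3, 0): 6 + (-8) + 14 + (-5) = 7
σ = (1, 3, 0, 2): 6 + 17 + (-9) + 17 = 31
σ = (1, 3, 2, 0): 6 + 17 + 9 + (-5) = 27
σ = (2, 0, 1, 3): 16 + 26 + 14 + 6 = 62
σ = (2, 0, 3, 1): 16 + 26 + 14 + (-4) = 52
σ = (2, 1, 0, 3): 16 + 4 + (-9) + 6 = 17
σ = (2, 1, 3, 0): 16 + 4 + 14 + (-5) = 29
σ = (2, 3, 0, 1): 16 + 17 + (-9) + (-4) = 20
σ = (2, 3, 1, 0): 16 + 17 + 14 + (-5) = 42
σ = (3, 0, 1, 2): 9 + 26 + 14 + 17 = 66
σ = (3, 0, 2, 1): 9 + 26 + 9 + (-4) = 40
σ = (3, 1, 0, 2): 9 + 4 + (-9) + 17 = 21
σ = (3, 1, 2, 0): 9 + 4 + 9 + (-5) = 17
σ = (3, 2, 0, 1): 9 + (-8) + (-9) + (-4) = -12
σ = (3, 2, 1, 0): 9 + (-8) + 14 + (-5) = 10
Optimal value attained by: σ = (3, 2, 0, 1).
Answer: det⊕(G) = -12; verdict: NONSINGULAR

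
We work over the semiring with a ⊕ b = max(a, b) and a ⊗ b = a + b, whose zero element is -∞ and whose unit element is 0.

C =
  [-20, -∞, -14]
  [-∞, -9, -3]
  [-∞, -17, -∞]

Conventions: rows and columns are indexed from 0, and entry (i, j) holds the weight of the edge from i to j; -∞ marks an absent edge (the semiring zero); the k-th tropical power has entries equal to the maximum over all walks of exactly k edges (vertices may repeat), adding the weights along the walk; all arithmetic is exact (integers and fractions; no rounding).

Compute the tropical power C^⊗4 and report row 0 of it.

C^⊗2:
  [-40, -31, -34]
  [-∞, -18, -12]
  [-∞, -26, -20]
C^⊗3:
  [-60, -40, -34]
  [-∞, -27, -21]
  [-∞, -35, -29]
C^⊗4:
  [-80, -49, -43]
  [-∞, -36, -30]
  [-∞, -44, -38]
Answer: row 0 of C^⊗4 = [-80, -49, -43]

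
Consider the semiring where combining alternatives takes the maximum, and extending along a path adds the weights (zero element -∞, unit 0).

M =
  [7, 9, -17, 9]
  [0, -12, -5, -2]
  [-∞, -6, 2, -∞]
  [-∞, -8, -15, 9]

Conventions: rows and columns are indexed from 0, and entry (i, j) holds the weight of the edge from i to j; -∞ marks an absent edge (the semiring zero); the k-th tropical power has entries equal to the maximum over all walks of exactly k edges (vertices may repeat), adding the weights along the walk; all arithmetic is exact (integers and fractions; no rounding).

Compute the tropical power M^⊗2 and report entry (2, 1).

M^⊗2:
  [14, 16, 4, 18]
  [7, 9, -3, 9]
  [-6, -4, 4, -8]
  [-8, 1, -6, 18]
Key observation: the optimum is the walk 2->2->1, with weight 2 + (-6) = -4.
Optimal value attained by: walk 2->2->1.
Answer: (M^⊗2)[2][1] = -4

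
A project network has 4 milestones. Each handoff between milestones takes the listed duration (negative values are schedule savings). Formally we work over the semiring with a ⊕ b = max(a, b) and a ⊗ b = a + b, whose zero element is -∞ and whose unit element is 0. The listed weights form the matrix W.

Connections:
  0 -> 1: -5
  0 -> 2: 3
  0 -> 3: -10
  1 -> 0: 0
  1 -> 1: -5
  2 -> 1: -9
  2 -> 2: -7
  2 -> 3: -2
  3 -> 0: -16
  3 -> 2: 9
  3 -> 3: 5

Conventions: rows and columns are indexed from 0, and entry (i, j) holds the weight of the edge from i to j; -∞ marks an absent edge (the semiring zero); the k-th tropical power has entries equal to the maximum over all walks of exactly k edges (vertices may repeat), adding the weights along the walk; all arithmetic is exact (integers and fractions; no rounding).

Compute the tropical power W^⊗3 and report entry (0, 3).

W^⊗2:
  [-5, -6, -1, 1]
  [-5, -5, 3, -10]
  [-9, -14, 7, 3]
  [-11, 0, 14, 10]
W^⊗3:
  [-6, -10, 10, 6]
  [-5, -6, -1, 1]
  [-13, -2, 12, 8]
  [0, 5, 19, 15]
Key observation: the optimum is the walk 0->2->3->3, with weight 3 + (-2) + 5 = 6.
Optimal value attained by: walk 0->2->3->3.
Answer: (W^⊗3)[0][3] = 6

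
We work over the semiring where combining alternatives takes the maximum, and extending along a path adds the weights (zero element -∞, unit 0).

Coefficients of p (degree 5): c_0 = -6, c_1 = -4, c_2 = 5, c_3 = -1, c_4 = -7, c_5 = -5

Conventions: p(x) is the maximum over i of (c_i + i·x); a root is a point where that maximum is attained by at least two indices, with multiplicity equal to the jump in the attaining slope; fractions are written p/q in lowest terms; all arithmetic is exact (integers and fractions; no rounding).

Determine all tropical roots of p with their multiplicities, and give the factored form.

hull edge (i=0, c=-6) to (i=2, c=5): slope 11/2, span 2
hull edge (i=2, c=5) to (i=5, c=-5): slope -10/3, span 3
Factored form: p(x) = -5 ⊗ (x ⊕ (-11/2)) ⊗ (x ⊕ (-11/2)) ⊗ (x ⊕ 10/3) ⊗ (x ⊕ 10/3) ⊗ (x ⊕ 10/3)
Answer: roots = -11/2 (mult 2), 10/3 (mult 3)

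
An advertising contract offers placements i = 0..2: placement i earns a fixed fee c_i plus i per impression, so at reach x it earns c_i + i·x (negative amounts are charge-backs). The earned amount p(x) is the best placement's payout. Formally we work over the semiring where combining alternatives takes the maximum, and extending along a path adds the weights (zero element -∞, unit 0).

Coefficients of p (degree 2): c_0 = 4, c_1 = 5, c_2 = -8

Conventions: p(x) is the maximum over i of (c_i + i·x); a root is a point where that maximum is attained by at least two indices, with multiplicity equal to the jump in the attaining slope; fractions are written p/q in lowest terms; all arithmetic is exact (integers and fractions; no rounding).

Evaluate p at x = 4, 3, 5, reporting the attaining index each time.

p(4) = max(4+0·4=4, 5+1·4=9, -8+2·4=0) = 9 (attained by i=1)
p(3) = max(4+0·3=4, 5+1·3=8, -8+2·3=-2) = 8 (attained by i=1)
p(5) = max(4+0·5=4, 5+1·5=10, -8+2·5=2) = 10 (attained by i=1)
Answer: p(4) = 9; p(3) = 8; p(5) = 10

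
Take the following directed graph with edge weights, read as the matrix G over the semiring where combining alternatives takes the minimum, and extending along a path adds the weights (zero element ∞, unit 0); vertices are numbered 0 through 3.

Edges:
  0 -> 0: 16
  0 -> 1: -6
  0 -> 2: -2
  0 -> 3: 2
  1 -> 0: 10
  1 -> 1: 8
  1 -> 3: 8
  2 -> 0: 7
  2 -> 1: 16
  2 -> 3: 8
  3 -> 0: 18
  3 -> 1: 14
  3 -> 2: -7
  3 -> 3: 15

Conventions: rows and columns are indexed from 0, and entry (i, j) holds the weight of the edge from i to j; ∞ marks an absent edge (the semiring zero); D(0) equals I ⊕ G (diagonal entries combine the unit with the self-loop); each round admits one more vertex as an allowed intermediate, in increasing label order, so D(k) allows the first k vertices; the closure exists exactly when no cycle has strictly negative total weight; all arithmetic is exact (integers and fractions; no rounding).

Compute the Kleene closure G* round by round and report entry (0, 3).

D(0):
  [0, -6, -2, 2]
  [10, 0, ∞, 8]
  [7, 16, 0, 8]
  [18, 14, -7, 0]
D(1):
  [0, -6, -2, 2]
  [10, 0, 8, 8]
  [7, 1, 0, 8]
  [18, 12, -7, 0]
D(2):
  [0, -6, -2, 2]
  [10, 0, 8, 8]
  [7, 1, 0, 8]
  [18, 12, -7, 0]
D(3):
  [0, -6, -2, 2]
  [10, 0, 8, 8]
  [7, 1, 0, 8]
  [0, -6, -7, 0]
D(4):
  [0, -6, -5, 2]
  [8, 0, 1, 8]
  [7, 1, 0, 8]
  [0, -6, -7, 0]
Answer: G*[0][3] = 2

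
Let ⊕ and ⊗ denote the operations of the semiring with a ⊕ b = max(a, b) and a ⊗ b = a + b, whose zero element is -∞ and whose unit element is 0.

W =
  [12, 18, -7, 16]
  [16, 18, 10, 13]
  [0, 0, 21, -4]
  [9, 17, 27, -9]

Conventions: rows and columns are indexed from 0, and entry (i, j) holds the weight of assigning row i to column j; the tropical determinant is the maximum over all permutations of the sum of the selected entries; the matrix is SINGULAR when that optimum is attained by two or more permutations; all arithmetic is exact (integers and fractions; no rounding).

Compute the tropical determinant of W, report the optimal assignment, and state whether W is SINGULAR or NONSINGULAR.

σ = (0, 1, 2, 3): 12 + 18 + 21 + (-9) = 42
σ = (0, 1, 3, 2): 12 + 18 + (-4) + 27 = 53
σ = (0, 2, 1, 3): 12 + 10 + 0 + (-9) = 13
σ = (0, 2, 3, 1): 12 + 10 + (-4) + 17 = 35
σ = (0, 3, 1, 2): 12 + 13 + 0 + 27 = 52
σ = (0, 3, 2, 1): 12 + 13 + 21 + 17 = 63
σ = (1, 0, 2, 3): 18 + 16 + 21 + (-9) = 46
σ = (1, 0, 3, 2): 18 + 16 + (-4) + 27 = 57
σ = (1, 2, 0, 3): 18 + 10 + 0 + (-9) = 19
σ = (1, 2, 3, 0): 18 + 10 + (-4) + 9 = 33
σ = (1, 3, 0, 2): 18 + 13 + 0 + 27 = 58
σ = (1, 3, 2, 0): 18 + 13 + 21 + 9 = 61
σ = (2, 0, 1, 3): (-7) + 16 + 0 + (-9) = 0
σ = (2, 0, 3, 1): (-7) + 16 + (-4) + 17 = 22
σ = (2, 1, 0, 3): (-7) + 18 + 0 + (-9) = 2
σ = (2, 1, 3, 0): (-7) + 18 + (-4) + 9 = 16
σ = (2, 3, 0, 1): (-7) + 13 + 0 + 17 = 23
σ = (2, 3, 1, 0): (-7) + 13 + 0 + 9 = 15
σ = (3, 0, 1, 2): 16 + 16 + 0 + 27 = 59
σ = (3, 0, 2, 1): 16 + 16 + 21 + 17 = 70
σ = (3, 1, 0, 2): 16 + 18 + 0 + 27 = 61
σ = (3, 1, 2, 0): 16 + 18 + 21 + 9 = 64
σ = (3, 2, 0, 1): 16 + 10 + 0 + 17 = 43
σ = (3, 2, 1, 0): 16 + 10 + 0 + 9 = 35
Optimal value attained by: σ = (3, 0, 2, 1).
Answer: det⊕(W) = 70; verdict: NONSINGULAR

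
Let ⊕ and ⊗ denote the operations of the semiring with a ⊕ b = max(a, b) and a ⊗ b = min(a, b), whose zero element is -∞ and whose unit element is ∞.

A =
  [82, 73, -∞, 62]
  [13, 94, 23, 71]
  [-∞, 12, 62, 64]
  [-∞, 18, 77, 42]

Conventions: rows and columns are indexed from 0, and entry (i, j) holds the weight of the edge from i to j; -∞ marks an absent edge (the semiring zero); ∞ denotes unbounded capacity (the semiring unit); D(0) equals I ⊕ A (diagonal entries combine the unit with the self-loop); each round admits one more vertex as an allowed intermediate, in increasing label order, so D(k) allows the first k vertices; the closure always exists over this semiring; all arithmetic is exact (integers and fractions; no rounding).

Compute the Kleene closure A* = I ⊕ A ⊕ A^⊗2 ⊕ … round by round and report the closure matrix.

D(0):
  [∞, 73, -∞, 62]
  [13, ∞, 23, 71]
  [-∞, 12, ∞, 64]
  [-∞, 18, 77, ∞]
D(1):
  [∞, 73, -∞, 62]
  [13, ∞, 23, 71]
  [-∞, 12, ∞, 64]
  [-∞, 18, 77, ∞]
D(2):
  [∞, 73, 23, 71]
  [13, ∞, 23, 71]
  [12, 12, ∞, 64]
  [13, 18, 77, ∞]
D(3):
  [∞, 73, 23, 71]
  [13, ∞, 23, 71]
  [12, 12, ∞, 64]
  [13, 18, 77, ∞]
D(4):
  [∞, 73, 71, 71]
  [13, ∞, 71, 71]
  [13, 18, ∞, 64]
  [13, 18, 77, ∞]
Answer: A* = [[∞, 73, 71, 71], [13, ∞, 71, 71], [13, 18, ∞, 64], [13, 18, 77, ∞]]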